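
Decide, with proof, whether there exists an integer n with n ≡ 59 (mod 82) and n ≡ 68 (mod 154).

gcd(82, 154) = 2. If n ≡ 59 (mod 82) and n ≡ 68 (mod 154), then n ≡ 59 (mod 2) and n ≡ 68 (mod 2).
But 59 mod 2 = 1 while 68 mod 2 = 0, a contradiction.
Therefore no such n exists.

No such integer exists.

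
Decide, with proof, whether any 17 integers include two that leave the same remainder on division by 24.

Try 17 consecutive integers, 9, 10, …, 25. Their remainders mod 24 are 9, 10, 11, 12, 13, 14, 15, 16, 17, 18, 19, 20, 21, 22, 23, 0, 1 — pairwise different, as any 17 ≤ 24 consecutive integers have distinct residues.
Hence this collection has no pair with equal remainders mod 24, disproving the claim.

No, the set {9, 10, 11, 12, 13, 14, 15, 16, 17, 18, 19, 20, 21, 22, 23, 24, 25} is a counterexample.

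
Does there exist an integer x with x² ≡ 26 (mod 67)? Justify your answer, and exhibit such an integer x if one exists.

x = 48

Take x = 48. Then 48² = 2304 = 34·67 + 26, so 48² ≡ 26 (mod 67).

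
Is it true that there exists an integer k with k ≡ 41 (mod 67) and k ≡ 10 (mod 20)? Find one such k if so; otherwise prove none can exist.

k = 510

Since 67 and 20 share no common factor, CRT says the pair of congruences has a solution (unique mod 1340).
Write k = 41 + 67t and require 41 + 67t ≡ 10 (mod 20), i.e. 67t ≡ 9 (mod 20).
67 ≡ 7 (mod 20), so this reads 7t ≡ 9 (mod 20). Note 7·3 = 21 ≡ 1 (mod 20) (as 21 − 1 = 1·20), so 7⁻¹ ≡ 3.
Multiplying by 3: t ≡ 3·9 = 27 ≡ 7 (mod 20).
With t = 7: k = 41 + 67·7 = 510.
Indeed 510 ≡ 41 (mod 67) and 510 ≡ 10 (mod 20).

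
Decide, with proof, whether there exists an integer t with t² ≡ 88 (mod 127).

t = 71

t = 71 works: 71² = 5041, and 5041 − 88 = 4953 = 39·127.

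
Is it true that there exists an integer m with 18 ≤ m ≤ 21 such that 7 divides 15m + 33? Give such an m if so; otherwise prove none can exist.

No, no such integer m in that range exists.

At m = 18, 15·18 + 33 = 303 ≡ 2 (mod 7), and each step in m adds 15 ≡ 1 (mod 7), giving residues 2, 3, 4, 5 for m = 18, 19, 20, 21.
None is 0, so 7 never divides 15m + 33 on this range.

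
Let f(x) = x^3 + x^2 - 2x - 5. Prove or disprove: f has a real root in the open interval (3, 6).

No.

f(3) = 25 and f(6) = 235, both positive, so a sign-change argument is unavailable; we show f keeps this sign on the whole interval.
Shift to the endpoint 3: with x = 3 + u (0 < u < 3), one computes f(3 + u) = u^3 + 10u^2 + 31u + 25.
All 4 nonzero coefficients of this polynomial in u are positive; hence for u > 0 the value is a sum of positive terms (the constant 25 among them).
Therefore f(x) > 0 throughout (3, 6), and f has no zero there.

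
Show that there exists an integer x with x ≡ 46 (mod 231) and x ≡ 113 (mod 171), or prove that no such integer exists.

No, no such integer exists.

Both moduli are multiples of 3 = gcd(231, 171), so any solution would satisfy x ≡ 46 and x ≡ 113 modulo 3 simultaneously.
But 46 mod 3 = 1 while 113 mod 3 = 2, a contradiction.
So no integer satisfies both congruences.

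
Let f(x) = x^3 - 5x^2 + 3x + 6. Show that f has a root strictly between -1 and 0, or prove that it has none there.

Such a root exists.

f(-1) = -3 and f(0) = 6, which have opposite signs.
f is continuous everywhere (it is a polynomial), in particular on [-1, 0].
By the Intermediate Value Theorem f must vanish at some point of (-1, 0).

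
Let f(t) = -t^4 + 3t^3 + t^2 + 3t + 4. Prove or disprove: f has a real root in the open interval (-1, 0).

f(-1) = -2 and f(0) = 4, which have opposite signs.
As a polynomial, f is continuous on every closed interval.
By the Intermediate Value Theorem f must vanish at some point of (-1, 0).

Yes, f has a root in the interval.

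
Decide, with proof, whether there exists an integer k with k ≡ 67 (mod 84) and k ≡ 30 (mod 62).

Reduce both congruences modulo 2, which divides 84 and 62: they say k ≡ 67 (mod 2) and k ≡ 30 (mod 2).
However 67 ≡ 1 and 30 ≡ 0 (mod 2), and 1 ≠ 0.
Hence the system has no solution.

No, no such integer exists.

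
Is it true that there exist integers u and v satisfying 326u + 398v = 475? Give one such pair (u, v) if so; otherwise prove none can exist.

gcd(326, 398) = 2, so every integer of the form 326u + 398v is a multiple of 2.
However 475 leaves remainder 1 on division by 2.
Therefore 326u + 398v = 475 has no solution in integers.

There are no such integers.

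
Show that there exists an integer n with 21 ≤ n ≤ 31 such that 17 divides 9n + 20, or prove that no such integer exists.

Scanning upward from n = 21 gives 209, 218, 227, 236, 245, 254, 263, none divisible by 17. n = 28 works, since 9·28 + 20 = 272 = 16·17.

n = 28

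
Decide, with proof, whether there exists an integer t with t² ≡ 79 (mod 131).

Apply Euler's criterion with the prime 131: 79 is a quadratic residue iff 79^65 ≡ 1 (mod 131), and a non-residue iff it is ≡ −1.
Squaring successively (mod 131): 79^2 = 6241 ≡ 84; 79^4 ≡ 84² = 7056 ≡ 113; 79^8 ≡ 113² = 12769 ≡ 62; 79^16 ≡ 62² = 3844 ≡ 45; 79^32 ≡ 45² = 2025 ≡ 60; 79^64 ≡ 60² = 3600 ≡ 63.
Since 65 = 64 + 1, 79^65 ≡ 63 · 79; multiplying out mod 131: 63·79 = 4977 ≡ 130. Thus 79^65 ≡ 130 ≡ −1 (mod 131).
The value −1 means 79 is a non-residue modulo 131, so t² ≡ 79 (mod 131) is impossible.

No such integer exists.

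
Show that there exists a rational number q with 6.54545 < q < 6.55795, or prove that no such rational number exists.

Scale by 9: the interval becomes (58.90905, 59.02155), which contains the integer 59.
Hence 59/9 is a rational number with 6.54545 < 59/9 < 6.55795.

q = 59/9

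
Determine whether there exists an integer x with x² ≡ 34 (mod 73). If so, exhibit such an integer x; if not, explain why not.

73 is prime, so by Euler's criterion 34 is a square mod 73 iff 34^((73−1)/2) = 34^36 ≡ 1 (mod 73).
Squaring successively (mod 73): 34^2 = 1156 ≡ 61; 34^4 ≡ 61² = 3721 ≡ 71; 34^8 ≡ 71² = 5041 ≡ 4; 34^16 ≡ 4² = 16 ≡ 16; 34^32 ≡ 16² = 256 ≡ 37.
Since 36 = 32 + 4, 34^36 ≡ 37 · 71; multiplying out mod 73: 37·71 = 2627 ≡ 72. Thus 34^36 ≡ 72 ≡ −1 (mod 73).
The value −1 means 34 is a non-residue modulo 73, so x² ≡ 34 (mod 73) is impossible.

There is no such integer.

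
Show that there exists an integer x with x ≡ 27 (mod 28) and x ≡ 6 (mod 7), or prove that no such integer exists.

The moduli are not coprime: gcd(28, 7) = 7. Compatibility requires 7 ∣ (6 − 27) = -21, which holds, so solutions exist.
The smallest candidate x = 27 works directly: 27 ≡ 6 (mod 7).
Verify: 27 = 0·28 + 27 and 27 = 3·7 + 6. ✓

x = 27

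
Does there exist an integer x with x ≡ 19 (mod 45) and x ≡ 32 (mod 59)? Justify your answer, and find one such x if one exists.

x = 1684

The moduli 45 and 59 are coprime, so by the Chinese Remainder Theorem a unique solution modulo 2655 exists.
Write x = 19 + 45t and require 19 + 45t ≡ 32 (mod 59), i.e. 45t ≡ 13 (mod 59).
To invert 45 modulo 59: 59 = 1·45 + 14, 45 = 3·14 + 3, 14 = 4·3 + 2, 3 = 1·2 + 1, 2 = 2·1 + 0, and unwinding, 1 = 3 − 1·2 = 3 − (14 − 4·3) = −14 + 5·3 = −14 + 5·(45 − 3·14) = 5·45 − 16·14 = 5·45 − 16·(59 − 1·45) = −16·59 + 21·45. Thus 45⁻¹ ≡ 21 (mod 59).
Therefore t ≡ 21·13 = 273 ≡ 37 (mod 59).
Taking t = 37 gives x = 19 + 45·37 = 1684.
Verify: 1684 = 37·45 + 19 and 1684 = 28·59 + 32. ✓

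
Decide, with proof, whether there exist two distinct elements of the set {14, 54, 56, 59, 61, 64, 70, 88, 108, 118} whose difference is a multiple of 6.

Yes: 14 and 56.

Both 14 and 56 leave remainder 2 on division by 6; their difference 42 = 7·6 is a multiple of 6.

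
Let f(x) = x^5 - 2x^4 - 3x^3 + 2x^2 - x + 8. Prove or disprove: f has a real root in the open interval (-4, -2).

No.

The endpoint values f(-4) = -1300 and f(-2) = -22 are both negative. Claim: f(x) < 0 for every x in (-4, -2).
Shift to the endpoint -2: with x = -2 − u (0 < u < 2), one computes f(-2 − u) = -u^5 - 12u^4 - 53u^3 - 108u^2 - 99u - 22.
All 6 nonzero coefficients of this polynomial in u are negative; hence for u > 0 the value is a sum of negative terms (the constant -22 among them).
So f is strictly negative on (-4, -2); no root exists in the interval.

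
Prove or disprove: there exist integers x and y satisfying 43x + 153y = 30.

x = 111, y = -31

Since gcd(43, 153) = 1, every integer is an integer combination of 43 and 153.
Run the Euclidean algorithm on 153 and 43: 153 = 3·43 + 24, 43 = 1·24 + 19, 24 = 1·19 + 5, 19 = 3·5 + 4, 5 = 1·4 + 1, 4 = 4·1 + 0.
Working back up the chain: 1 = 5 − 1·4 = 5 − (19 − 3·5) = −19 + 4·5 = −19 + 4·(24 − 1·19) = 4·24 − 5·19 = 4·24 − 5·(43 − 1·24) = −5·43 + 9·24 = −5·43 + 9·(153 − 3·43) = 9·153 − 32·43. So 43·(-32) + 153·9 = 1.
Times 30: 43·(-960) + 153·270 = 30, so (-960, 270) solves it.
Adding 7·153 to x and subtracting 7·43 from y gives the tidier solution (111, -31).
Indeed 43·111 + 153·(-31) = 4773 − 4743 = 30.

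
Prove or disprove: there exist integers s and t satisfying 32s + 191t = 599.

32 and 191 are coprime, so 32s + 191t ranges over all of ℤ.
Euclidean algorithm: 191 = 5·32 + 31, 32 = 1·31 + 1, 31 = 31·1 + 0.
Unwinding: 1 = 32 − 1·31 = 32 − (191 − 5·32) = −191 + 6·32, i.e. 32·6 + 191·(-1) = 1.
Multiplying through by 599: s = 6·599 = 3594, t = (-1)·599 = -599 is a solution.
The general solution is s = 3594 + 191k, t = -599 − 32k; taking k = -18 gives the smaller pair s = 156, t = -23.
Check: 32·156 + 191·(-23) = 4992 − 4393 = 599. ✓

s = 156, t = -23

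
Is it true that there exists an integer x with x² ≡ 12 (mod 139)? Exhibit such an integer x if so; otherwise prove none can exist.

139 is prime, so by Euler's criterion 12 is a square mod 139 iff 12^((139−1)/2) = 12^69 ≡ 1 (mod 139).
Repeated squaring mod 139: 12^2 = 144 ≡ 5; 12^4 ≡ 5² = 25 ≡ 25; 12^8 ≡ 25² = 625 ≡ 69; 12^16 ≡ 69² = 4761 ≡ 35; 12^32 ≡ 35² = 1225 ≡ 113; 12^64 ≡ 113² = 12769 ≡ 120.
Since 69 = 64 + 4 + 1, 12^69 ≡ 120 · 25 · 12; multiplying out mod 139: 120·25 = 3000 ≡ 81, then 81·12 = 972 ≡ 138. Thus 12^69 ≡ 138 ≡ −1 (mod 139).
By Euler's criterion 12 is a quadratic non-residue mod 139: no x satisfies x² ≡ 12 (mod 139).

There is no such integer.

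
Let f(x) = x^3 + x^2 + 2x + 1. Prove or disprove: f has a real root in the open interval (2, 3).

No such root exists.

f(2) = 17 and f(3) = 43, both positive.
The derivative f'(x) = 3x^2 + 2x + 2 is a quadratic with discriminant 2² − 4·3·2 = -20 < 0; it never vanishes, so it is always positive (sign of the leading coefficient).
Hence f is strictly increasing on ℝ, and in particular on [2, 3]. A strictly monotone function with same-sign endpoint values stays positive on the whole interval, so f has no zero in (2, 3).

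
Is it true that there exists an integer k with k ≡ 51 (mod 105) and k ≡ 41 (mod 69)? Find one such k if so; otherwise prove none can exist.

Both moduli are multiples of 3 = gcd(105, 69), so any solution would satisfy k ≡ 51 and k ≡ 41 modulo 3 simultaneously.
However 51 ≡ 0 and 41 ≡ 2 (mod 3), and 0 ≠ 2.
Hence the system has no solution.

There is no such integer.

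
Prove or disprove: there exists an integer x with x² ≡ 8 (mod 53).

There is no such integer.

Apply Euler's criterion with the prime 53: 8 is a quadratic residue iff 8^26 ≡ 1 (mod 53), and a non-residue iff it is ≡ −1.
Repeated squaring mod 53: 8^2 = 64 ≡ 11; 8^4 ≡ 11² = 121 ≡ 15; 8^8 ≡ 15² = 225 ≡ 13; 8^16 ≡ 13² = 169 ≡ 10.
Since 26 = 16 + 8 + 2, 8^26 ≡ 10 · 13 · 11; multiplying out mod 53: 10·13 = 130 ≡ 24, then 24·11 = 264 ≡ 52. Thus 8^26 ≡ 52 ≡ −1 (mod 53).
By Euler's criterion 8 is a quadratic non-residue mod 53: no x satisfies x² ≡ 8 (mod 53).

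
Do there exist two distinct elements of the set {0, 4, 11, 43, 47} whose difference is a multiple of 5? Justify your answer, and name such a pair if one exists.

Residues mod 5: 0↦0, 4↦4, 11↦1, 43↦3, 47↦2.
No residue repeats among the 5 elements, so no pair has difference ≡ 0 (mod 5).

No, no such pair exists.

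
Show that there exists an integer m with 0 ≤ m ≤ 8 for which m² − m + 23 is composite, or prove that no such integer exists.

m = 2

At m = 2: 2² − 2 + 23 = 25 = 5·5, which is composite.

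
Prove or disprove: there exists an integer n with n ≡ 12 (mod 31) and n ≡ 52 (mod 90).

n = 322

The moduli 31 and 90 are coprime, so by the Chinese Remainder Theorem a unique solution modulo 2790 exists.
Any solution of the first congruence is n = 12 + 31t; substituting into the second, 31t ≡ 52 − 12 ≡ 40 (mod 90).
Invert 31 mod 90 by the Euclidean algorithm: 90 = 2·31 + 28, 31 = 1·28 + 3, 28 = 9·3 + 1, 3 = 3·1 + 0; back-substituting, 1 = 28 − 9·3 = 28 − 9·(31 − 1·28) = −9·31 + 10·28 = −9·31 + 10·(90 − 2·31) = 10·90 − 29·31. Hence 31·(-29) ≡ 1, so 31⁻¹ ≡ -29 ≡ 61 (mod 90).
Therefore t ≡ 61·40 = 2440 ≡ 10 (mod 90).
With t = 10: n = 12 + 31·10 = 322.
Indeed 322 ≡ 12 (mod 31) and 322 ≡ 52 (mod 90).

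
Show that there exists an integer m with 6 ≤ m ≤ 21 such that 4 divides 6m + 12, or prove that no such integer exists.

At m = 6 we get 6·6 + 12 = 48, and 48 = 4·12.

m = 6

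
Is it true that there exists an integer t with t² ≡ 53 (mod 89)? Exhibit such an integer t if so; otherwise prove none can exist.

Take t = 26. Then 26² = 676 = 7·89 + 53, so 26² ≡ 53 (mod 89).

t = 26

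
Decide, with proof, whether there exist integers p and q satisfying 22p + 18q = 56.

gcd(22, 18) = 2, and 2 divides 56, so integer solutions exist.
Dividing through by 2 reduces the equation to 11p + 9q = 28.
Run the Euclidean algorithm on 11 and 9: 11 = 1·9 + 2, 9 = 4·2 + 1, 2 = 2·1 + 0.
Unwinding: 1 = 9 − 4·2 = 9 − 4·(11 − 1·9) = −4·11 + 5·9, i.e. 11·(-4) + 9·5 = 1.
Scaling by 28 gives the particular solution (p, q) = (-112, 140).
Shifting by a multiple of (9, −11) keeps it a solution: p = -112 + 13·9 = 5, q = 140 − 13·11 = -3.
Indeed 22·5 + 18·(-3) = 110 − 54 = 56.

p = 5, q = -3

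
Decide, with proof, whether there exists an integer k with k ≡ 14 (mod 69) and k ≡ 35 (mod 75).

k = 635

The moduli are not coprime: gcd(69, 75) = 3. Compatibility requires 3 ∣ (35 − 14) = 21, which holds, so solutions exist.
Write k = 14 + 69t. Then 69t ≡ 35 − 14 ≡ 21 (mod 75); dividing through by 3 gives 23t ≡ 7 (mod 25).
To invert 23 modulo 25: 25 = 1·23 + 2, 23 = 11·2 + 1, 2 = 2·1 + 0, and unwinding, 1 = 23 − 11·2 = 23 − 11·(25 − 1·23) = −11·25 + 12·23. Thus 23⁻¹ ≡ 12 (mod 25).
Multiplying by 12: t ≡ 12·7 = 84 ≡ 9 (mod 25).
Then k = 14 + 69·9 = 635.
Indeed 635 ≡ 14 (mod 69) and 635 ≡ 35 (mod 75).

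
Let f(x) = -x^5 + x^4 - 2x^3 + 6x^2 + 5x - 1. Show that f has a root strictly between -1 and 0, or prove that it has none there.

Such a root exists.

f(-1) = 4 and f(0) = -1, which have opposite signs.
As a polynomial, f is continuous on every closed interval.
By the Intermediate Value Theorem, f takes the value 0 somewhere in the open interval.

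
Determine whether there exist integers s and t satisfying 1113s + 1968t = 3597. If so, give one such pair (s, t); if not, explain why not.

s = 5, t = -1

gcd(1113, 1968) = 3, and 3 divides 3597, so integer solutions exist.
Dividing through by 3 reduces the equation to 371s + 656t = 1199.
Euclidean algorithm: 656 = 1·371 + 285, 371 = 1·285 + 86, 285 = 3·86 + 27, 86 = 3·27 + 5, 27 = 5·5 + 2, 5 = 2·2 + 1, 2 = 2·1 + 0.
Back-substituting, 1 = 5 − 2·2 = 5 − 2·(27 − 5·5) = −2·27 + 11·5 = −2·27 + 11·(86 − 3·27) = 11·86 − 35·27 = 11·86 − 35·(285 − 3·86) = −35·285 + 116·86 = −35·285 + 116·(371 − 1·285) = 116·371 − 151·285 = 116·371 − 151·(656 − 1·371) = −151·656 + 267·371; that is, 371·267 + 656·(-151) = 1.
Multiplying through by 1199: s = 267·1199 = 320133, t = (-151)·1199 = -181049 is a solution.
Shifting by a multiple of (656, −371) keeps it a solution: s = 320133 − 488·656 = 5, t = -181049 + 488·371 = -1.
Check: 1113·5 + 1968·(-1) = 5565 − 1968 = 3597. ✓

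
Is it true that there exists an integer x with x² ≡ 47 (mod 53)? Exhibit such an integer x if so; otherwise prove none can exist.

x = 43 works: 43² = 1849, and 1849 − 47 = 1802 = 34·53.

x = 43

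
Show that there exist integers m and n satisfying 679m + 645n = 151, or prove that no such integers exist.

Since gcd(679, 645) = 1, every integer is an integer combination of 679 and 645.
Euclidean algorithm: 679 = 1·645 + 34, 645 = 18·34 + 33, 34 = 1·33 + 1, 33 = 33·1 + 0.
Unwinding: 1 = 34 − 1·33 = 34 − (645 − 18·34) = −645 + 19·34 = −645 + 19·(679 − 1·645) = 19·679 − 20·645, i.e. 679·19 + 645·(-20) = 1.
Scaling by 151 gives the particular solution (m, n) = (2869, -3020).
Shifting by a multiple of (645, −679) keeps it a solution: m = 2869 − 4·645 = 289, n = -3020 + 4·679 = -304.
Check: 679·289 + 645·(-304) = 196231 − 196080 = 151. ✓

m = 289, n = -304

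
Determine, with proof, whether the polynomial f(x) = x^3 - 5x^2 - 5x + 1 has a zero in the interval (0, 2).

Yes, f has a root in the interval.

f(0) = 1 and f(2) = -21, which have opposite signs.
As a polynomial, f is continuous on every closed interval.
By the Intermediate Value Theorem f must vanish at some point of (0, 2).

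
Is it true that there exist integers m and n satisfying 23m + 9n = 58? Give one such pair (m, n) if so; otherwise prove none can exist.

m = 8, n = -14

Since gcd(23, 9) = 1, every integer is an integer combination of 23 and 9.
Dividing repeatedly: 23 = 2·9 + 5, 9 = 1·5 + 4, 5 = 1·4 + 1, 4 = 4·1 + 0.
Unwinding: 1 = 5 − 1·4 = 5 − (9 − 1·5) = −9 + 2·5 = −9 + 2·(23 − 2·9) = 2·23 − 5·9, i.e. 23·2 + 9·(-5) = 1.
Scaling by 58 gives the particular solution (m, n) = (116, -290).
The general solution is m = 116 + 9k, n = -290 − 23k; taking k = -12 gives the smaller pair m = 8, n = -14.
Check: 23·8 + 9·(-14) = 184 − 126 = 58. ✓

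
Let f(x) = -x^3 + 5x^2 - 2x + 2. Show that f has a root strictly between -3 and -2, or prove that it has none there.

No.

The endpoint values f(-3) = 80 and f(-2) = 34 are both positive. Claim: f(x) > 0 for every x in (-3, -2).
Substitute x = -2 − u, where 0 < u < 1 on the interval. Expanding, f(-2 − u) = u^3 + 11u^2 + 34u + 34.
The nonzero coefficients here are all positive, so for u > 0 every term is positive (or zero), and the constant term 34 is strictly positive.
So f is strictly positive on (-3, -2); no root exists in the interval.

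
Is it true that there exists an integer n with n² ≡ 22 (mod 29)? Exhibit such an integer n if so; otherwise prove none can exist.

n = 15

n = 15 works: 15² = 225, and 225 − 22 = 203 = 7·29.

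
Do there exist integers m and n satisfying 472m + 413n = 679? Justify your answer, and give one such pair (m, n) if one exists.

There are no such integers.

Both 472 and 413 are divisible by gcd(472, 413) = 59, hence so is any combination 472m + 413n.
However 679 leaves remainder 30 on division by 59.
Therefore 472m + 413n = 679 has no solution in integers.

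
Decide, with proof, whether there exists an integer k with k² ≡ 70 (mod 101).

k = 75

Take k = 75. Then 75² = 5625 = 55·101 + 70, so 75² ≡ 70 (mod 101).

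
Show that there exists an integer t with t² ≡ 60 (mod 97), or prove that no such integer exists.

No such integer exists.

Apply Euler's criterion with the prime 97: 60 is a quadratic residue iff 60^48 ≡ 1 (mod 97), and a non-residue iff it is ≡ −1.
Squaring successively (mod 97): 60^2 = 3600 ≡ 11; 60^4 ≡ 11² = 121 ≡ 24; 60^8 ≡ 24² = 576 ≡ 91; 60^16 ≡ 91² = 8281 ≡ 36; 60^32 ≡ 36² = 1296 ≡ 35.
Since 48 = 32 + 16, 60^48 ≡ 35 · 36; multiplying out mod 97: 35·36 = 1260 ≡ 96. Thus 60^48 ≡ 96 ≡ −1 (mod 97).
The value −1 means 60 is a non-residue modulo 97, so t² ≡ 60 (mod 97) is impossible.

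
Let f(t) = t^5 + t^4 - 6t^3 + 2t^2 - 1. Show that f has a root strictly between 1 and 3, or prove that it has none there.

Yes, f has a root in the interval.

f(1) = -3 and f(3) = 179, which have opposite signs.
Since f is a polynomial it is continuous on [1, 3].
By the Intermediate Value Theorem, f takes the value 0 somewhere in the open interval.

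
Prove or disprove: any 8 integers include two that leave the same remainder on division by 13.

No; for instance {60, 61, 62, 63, 64, 65, 66, 67} is a counterexample.

Try 8 consecutive integers, 60, 61, …, 67. Their remainders mod 13 are 8, 9, 10, 11, 12, 0, 1, 2 — pairwise different, as any 8 ≤ 13 consecutive integers have distinct residues.
Hence this collection has no pair with equal remainders mod 13, disproving the claim.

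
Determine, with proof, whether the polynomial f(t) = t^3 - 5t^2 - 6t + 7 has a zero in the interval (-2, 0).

f(-2) = -9 and f(0) = 7, which have opposite signs.
Since f is a polynomial it is continuous on [-2, 0].
By the Intermediate Value Theorem f must vanish at some point of (-2, 0).

Yes, f has a root in the interval.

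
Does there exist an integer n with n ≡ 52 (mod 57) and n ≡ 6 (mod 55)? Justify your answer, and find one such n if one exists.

n = 1876

The moduli 57 and 55 are coprime, so by the Chinese Remainder Theorem a unique solution modulo 3135 exists.
Any solution of the first congruence is n = 52 + 57t; substituting into the second, 57t ≡ 6 − 52 ≡ 9 (mod 55).
57 ≡ 2 (mod 55), so this reads 2t ≡ 9 (mod 55). Invert 2 mod 55 by the Euclidean algorithm: 55 = 27·2 + 1, 2 = 2·1 + 0; back-substituting, 1 = 55 − 27·2. Hence 2·(-27) ≡ 1, so 2⁻¹ ≡ -27 ≡ 28 (mod 55).
Multiplying by 28: t ≡ 28·9 = 252 ≡ 32 (mod 55).
With t = 32: n = 52 + 57·32 = 1876.
Check: 1876 mod 57 = 52, 1876 mod 55 = 6. ✓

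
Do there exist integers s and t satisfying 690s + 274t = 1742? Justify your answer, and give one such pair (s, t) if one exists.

Since gcd(690, 274) = 2 and 1742 = 2·871, Bézout's identity guarantees a solution.
Dividing through by 2 reduces the equation to 345s + 137t = 871.
Euclidean algorithm: 345 = 2·137 + 71, 137 = 1·71 + 66, 71 = 1·66 + 5, 66 = 13·5 + 1, 5 = 5·1 + 0.
Back-substituting, 1 = 66 − 13·5 = 66 − 13·(71 − 1·66) = −13·71 + 14·66 = −13·71 + 14·(137 − 1·71) = 14·137 − 27·71 = 14·137 − 27·(345 − 2·137) = −27·345 + 68·137; that is, 345·(-27) + 137·68 = 1.
Scaling by 871 gives the particular solution (s, t) = (-23517, 59228).
Adding 172·137 to s and subtracting 172·345 from t gives the tidier solution (47, -112).
Check: 690·47 + 274·(-112) = 32430 − 30688 = 1742. ✓

s = 47, t = -112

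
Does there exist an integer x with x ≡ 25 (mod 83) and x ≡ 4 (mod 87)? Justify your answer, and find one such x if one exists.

x = 2266

gcd(83, 87) = 1, so the Chinese Remainder Theorem guarantees exactly one residue class mod 7221 satisfying both.
Any solution of the first congruence is x = 25 + 83t; substituting into the second, 83t ≡ 4 − 25 ≡ 66 (mod 87).
Note 83·65 = 5395 ≡ 1 (mod 87) (as 5395 − 1 = 62·87), so 83⁻¹ ≡ 65.
Therefore t ≡ 65·66 = 4290 ≡ 27 (mod 87).
With t = 27: x = 25 + 83·27 = 2266.
Indeed 2266 ≡ 25 (mod 83) and 2266 ≡ 4 (mod 87).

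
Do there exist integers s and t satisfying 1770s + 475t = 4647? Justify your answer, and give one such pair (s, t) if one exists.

No, no such integers exist.

Any value of 1770s + 475t is a multiple of gcd(1770, 475) = 5.
However 4647 leaves remainder 2 on division by 5.
So the equation is unsolvable over ℤ.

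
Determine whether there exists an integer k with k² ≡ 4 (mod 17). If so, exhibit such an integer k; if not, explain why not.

Take k = 2. Then 2² = 4, and since 0 ≤ 4 < 17 this is already reduced: 2² ≡ 4 (mod 17).

k = 2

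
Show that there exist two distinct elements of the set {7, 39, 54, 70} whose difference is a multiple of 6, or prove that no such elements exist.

There is no such pair.

Residues mod 6: 7↦1, 39↦3, 54↦0, 70↦4.
No residue repeats among the 4 elements, so no pair has difference ≡ 0 (mod 6).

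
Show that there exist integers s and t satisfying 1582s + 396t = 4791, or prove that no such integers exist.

Any value of 1582s + 396t is a multiple of gcd(1582, 396) = 2.
But 4791 = 2·2395 + 1, so 2 ∤ 4791.
Hence no integers s, t satisfy the equation.

No such integers exist.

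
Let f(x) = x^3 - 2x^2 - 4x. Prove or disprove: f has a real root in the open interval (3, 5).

Such a root exists.

f(3) = -3 and f(5) = 55, which have opposite signs.
As a polynomial, f is continuous on every closed interval.
By the Intermediate Value Theorem f must vanish at some point of (3, 5).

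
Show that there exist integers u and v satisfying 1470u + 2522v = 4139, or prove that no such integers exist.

Any value of 1470u + 2522v is a multiple of gcd(1470, 2522) = 2.
However 4139 leaves remainder 1 on division by 2.
Hence no integers u, v satisfy the equation.

No such integers exist.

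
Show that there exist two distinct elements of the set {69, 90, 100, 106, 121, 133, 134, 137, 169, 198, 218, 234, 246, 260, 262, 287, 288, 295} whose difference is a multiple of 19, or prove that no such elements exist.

No such pair exists.

Reduce each element modulo 19: 69↦12, 90↦14, 100↦5, 106↦11, 121↦7, 133↦0, 134↦1, 137↦4, 169↦17, 198↦8, 218↦9, 234↦6, 246↦18, 260↦13, 262↦15, 287↦2, 288↦3, 295↦10.
All 18 residues are distinct, so no two elements differ by a multiple of 19.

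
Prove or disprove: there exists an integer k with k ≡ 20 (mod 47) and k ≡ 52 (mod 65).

k = 2652

Since 47 and 65 share no common factor, CRT says the pair of congruences has a solution (unique mod 3055).
Write k = 20 + 47t and require 20 + 47t ≡ 52 (mod 65), i.e. 47t ≡ 32 (mod 65).
Note 47·18 = 846 ≡ 1 (mod 65) (as 846 − 1 = 13·65), so 47⁻¹ ≡ 18.
Multiplying by 18: t ≡ 18·32 = 576 ≡ 56 (mod 65).
Taking t = 56 gives k = 20 + 47·56 = 2652.
Check: 2652 mod 47 = 20, 2652 mod 65 = 52. ✓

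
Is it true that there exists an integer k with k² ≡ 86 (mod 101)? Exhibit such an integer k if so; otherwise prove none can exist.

There is no such integer.

Apply Euler's criterion with the prime 101: 86 is a quadratic residue iff 86^50 ≡ 1 (mod 101), and a non-residue iff it is ≡ −1.
Squaring successively (mod 101): 86^2 = 7396 ≡ 23; 86^4 ≡ 23² = 529 ≡ 24; 86^8 ≡ 24² = 576 ≡ 71; 86^16 ≡ 71² = 5041 ≡ 92; 86^32 ≡ 92² = 8464 ≡ 81.
Since 50 = 32 + 16 + 2, 86^50 ≡ 81 · 92 · 23; multiplying out mod 101: 81·92 = 7452 ≡ 79, then 79·23 = 1817 ≡ 100. Thus 86^50 ≡ 100 ≡ −1 (mod 101).
By Euler's criterion 86 is a quadratic non-residue mod 101: no k satisfies k² ≡ 86 (mod 101).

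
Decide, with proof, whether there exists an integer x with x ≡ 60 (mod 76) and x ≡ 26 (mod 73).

The moduli 76 and 73 are coprime, so by the Chinese Remainder Theorem a unique solution modulo 5548 exists.
Any solution of the first congruence is x = 60 + 76t; substituting into the second, 76t ≡ 26 − 60 ≡ 39 (mod 73).
76 ≡ 3 (mod 73), so this reads 3t ≡ 39 (mod 73). Invert 3 mod 73 by the Euclidean algorithm: 73 = 24·3 + 1, 3 = 3·1 + 0; back-substituting, 1 = 73 − 24·3. Hence 3·(-24) ≡ 1, so 3⁻¹ ≡ -24 ≡ 49 (mod 73).
Therefore t ≡ 49·39 = 1911 ≡ 13 (mod 73).
Taking t = 13 gives x = 60 + 76·13 = 1048.
Check: 1048 mod 76 = 60, 1048 mod 73 = 26. ✓

x = 1048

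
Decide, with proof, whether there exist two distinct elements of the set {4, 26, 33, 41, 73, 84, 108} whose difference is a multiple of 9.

There is no such pair.

Two integers differ by a multiple of 9 exactly when they have the same residue mod 9. The residues are 4↦4, 26↦8, 33↦6, 41↦5, 73↦1, 84↦3, 108↦0.
These 7 residues are pairwise different, hence no difference of two elements is divisible by 9.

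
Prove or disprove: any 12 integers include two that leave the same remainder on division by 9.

Yes, this is always true.

Partition the integers by their residue mod 9; there are 9 classes.
With 12 integers and only 9 classes, the pigeonhole principle forces two of them, say a and b, into the same class.
So a and b have equal remainders mod 9, which is exactly what was to be shown.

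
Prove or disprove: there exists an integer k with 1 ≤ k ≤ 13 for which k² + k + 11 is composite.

k = 10

At k = 10: 10² + 10 + 11 = 121 = 11·11, which is composite.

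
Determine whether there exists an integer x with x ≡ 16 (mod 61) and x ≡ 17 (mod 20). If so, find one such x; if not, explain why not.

x = 77

Since 61 and 20 share no common factor, CRT says the pair of congruences has a solution (unique mod 1220).
Write x = 16 + 61t and require 16 + 61t ≡ 17 (mod 20), i.e. 61t ≡ 1 (mod 20).
61 ≡ 1 (mod 20), so this reads 1t ≡ 1 (mod 20). So t ≡ 1 (mod 20).
Taking t = 1 gives x = 16 + 61·1 = 77.
Verify: 77 = 1·61 + 16 and 77 = 3·20 + 17. ✓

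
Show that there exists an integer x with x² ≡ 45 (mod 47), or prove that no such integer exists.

Apply Euler's criterion with the prime 47: 45 is a quadratic residue iff 45^23 ≡ 1 (mod 47), and a non-residue iff it is ≡ −1.
Repeated squaring mod 47: 45^2 = 2025 ≡ 4; 45^4 ≡ 4² = 16 ≡ 16; 45^8 ≡ 16² = 256 ≡ 21; 45^16 ≡ 21² = 441 ≡ 18.
Since 23 = 16 + 4 + 2 + 1, 45^23 ≡ 18 · 16 · 4 · 45; multiplying out mod 47: 18·16 = 288 ≡ 6, then 6·4 = 24 ≡ 24, then 24·45 = 1080 ≡ 46. Thus 45^23 ≡ 46 ≡ −1 (mod 47).
By Euler's criterion 45 is a quadratic non-residue mod 47: no x satisfies x² ≡ 45 (mod 47).

There is no such integer.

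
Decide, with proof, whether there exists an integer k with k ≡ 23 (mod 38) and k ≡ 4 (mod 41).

k = 783

Since 38 and 41 share no common factor, CRT says the pair of congruences has a solution (unique mod 1558).
Write k = 23 + 38t and require 23 + 38t ≡ 4 (mod 41), i.e. 38t ≡ 22 (mod 41).
Since 38·27 = 1026 = 25·41 + 1, the inverse of 38 mod 41 is 27.
Therefore t ≡ 27·22 = 594 ≡ 20 (mod 41).
With t = 20: k = 23 + 38·20 = 783.
Check: 783 mod 38 = 23, 783 mod 41 = 4. ✓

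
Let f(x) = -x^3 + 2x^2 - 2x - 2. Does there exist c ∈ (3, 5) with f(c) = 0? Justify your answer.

No.

Evaluate at the endpoints: f(3) = -17, f(5) = -87 — same sign (negative).
The derivative f'(x) = -3x^2 + 4x - 2 is a quadratic with discriminant 4² − 4·(-3)·(-2) = -8 < 0; it never vanishes, so it is always negative (sign of the leading coefficient).
Hence f is strictly decreasing on ℝ, and in particular on [3, 5]. A strictly monotone function with same-sign endpoint values stays negative on the whole interval, so f has no zero in (3, 5).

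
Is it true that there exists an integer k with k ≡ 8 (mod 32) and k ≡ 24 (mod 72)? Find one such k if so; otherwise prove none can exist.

The moduli are not coprime: gcd(32, 72) = 8. Compatibility requires 8 ∣ (24 − 8) = 16, which holds, so solutions exist.
List candidates k ≡ 8 (mod 32): 8, 40, 72, 104, 136, 168. Modulo 72 these are 8, 40, 0, 32, 64, 24; 168 gives 24 as required.
Check: 168 mod 32 = 8, 168 mod 72 = 24. ✓

k = 168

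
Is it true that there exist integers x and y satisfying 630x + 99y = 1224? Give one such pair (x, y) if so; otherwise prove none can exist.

Every value of 630x + 99y is a multiple of gcd(630, 99) = 9; since 9 ∣ 1224, solutions exist.
Dividing through by 9 reduces the equation to 70x + 11y = 136.
Dividing repeatedly: 70 = 6·11 + 4, 11 = 2·4 + 3, 4 = 1·3 + 1, 3 = 3·1 + 0.
Unwinding: 1 = 4 − 1·3 = 4 − (11 − 2·4) = −11 + 3·4 = −11 + 3·(70 − 6·11) = 3·70 − 19·11, i.e. 70·3 + 11·(-19) = 1.
Multiplying through by 136: x = 3·136 = 408, y = (-19)·136 = -2584 is a solution.
Shifting by a multiple of (11, −70) keeps it a solution: x = 408 − 37·11 = 1, y = -2584 + 37·70 = 6.
Check: 630·1 + 99·6 = 630 + 594 = 1224. ✓

x = 1, y = 6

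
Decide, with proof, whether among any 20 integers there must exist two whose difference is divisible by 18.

True.

There are exactly 18 possible remainders on division by 18.
Placing 20 integers into 18 classes, some class receives at least two — say a and b.
Then a ≡ b (mod 18), i.e. 18 ∣ (a − b).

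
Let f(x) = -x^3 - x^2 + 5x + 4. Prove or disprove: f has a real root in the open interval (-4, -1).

f(-4) = 32 and f(-1) = -1, which have opposite signs.
f is continuous everywhere (it is a polynomial), in particular on [-4, -1].
By the Intermediate Value Theorem, f takes the value 0 somewhere in the open interval.

Yes, f has a root in the interval.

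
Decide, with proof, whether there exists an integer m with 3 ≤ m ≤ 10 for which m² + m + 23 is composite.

m = 10

At m = 10: 10² + 10 + 23 = 133 = 7·19, which is composite.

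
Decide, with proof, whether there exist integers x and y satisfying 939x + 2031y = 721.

There are no such integers.

Any value of 939x + 2031y is a multiple of gcd(939, 2031) = 3.
But 721 is not a multiple of 3 (it leaves remainder 1).
Therefore 939x + 2031y = 721 has no solution in integers.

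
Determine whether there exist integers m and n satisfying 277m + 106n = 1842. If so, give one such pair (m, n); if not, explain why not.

m = 74, n = -176

Since gcd(277, 106) = 1, every integer is an integer combination of 277 and 106.
Euclidean algorithm: 277 = 2·106 + 65, 106 = 1·65 + 41, 65 = 1·41 + 24, 41 = 1·24 + 17, 24 = 1·17 + 7, 17 = 2·7 + 3, 7 = 2·3 + 1, 3 = 3·1 + 0.
Unwinding: 1 = 7 − 2·3 = 7 − 2·(17 − 2·7) = −2·17 + 5·7 = −2·17 + 5·(24 − 1·17) = 5·24 − 7·17 = 5·24 − 7·(41 − 1·24) = −7·41 + 12·24 = −7·41 + 12·(65 − 1·41) = 12·65 − 19·41 = 12·65 − 19·(106 − 1·65) = −19·106 + 31·65 = −19·106 + 31·(277 − 2·106) = 31·277 − 81·106, i.e. 277·31 + 106·(-81) = 1.
Scaling by 1842 gives the particular solution (m, n) = (57102, -149202).
Subtracting 538·106 from m and adding 538·277 to n gives the tidier solution (74, -176).
Check: 277·74 + 106·(-176) = 20498 − 18656 = 1842. ✓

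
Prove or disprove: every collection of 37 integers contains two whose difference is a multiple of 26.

Each integer lies in one of the 26 residue classes modulo 26.
With 37 integers and only 26 classes, the pigeonhole principle forces two of them, say a and b, into the same class.
Equal remainders mean a − b ≡ 0 (mod 26), so 26 divides their difference.

Yes, this is always true.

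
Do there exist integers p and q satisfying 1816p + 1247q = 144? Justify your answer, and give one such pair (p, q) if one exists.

1816 and 1247 are coprime, so 1816p + 1247q ranges over all of ℤ.
Run the Euclidean algorithm on 1816 and 1247: 1816 = 1·1247 + 569, 1247 = 2·569 + 109, 569 = 5·109 + 24, 109 = 4·24 + 13, 24 = 1·13 + 11, 13 = 1·11 + 2, 11 = 5·2 + 1, 2 = 2·1 + 0.
Unwinding: 1 = 11 − 5·2 = 11 − 5·(13 − 1·11) = −5·13 + 6·11 = −5·13 + 6·(24 − 1·13) = 6·24 − 11·13 = 6·24 − 11·(109 − 4·24) = −11·109 + 50·24 = −11·109 + 50·(569 − 5·109) = 50·569 − 261·109 = 50·569 − 261·(1247 − 2·569) = −261·1247 + 572·569 = −261·1247 + 572·(1816 − 1·1247) = 572·1816 − 833·1247, i.e. 1816·572 + 1247·(-833) = 1.
Scaling by 144 gives the particular solution (p, q) = (82368, -119952).
Shifting by a multiple of (1247, −1816) keeps it a solution: p = 82368 − 66·1247 = 66, q = -119952 + 66·1816 = -96.
Indeed 1816·66 + 1247·(-96) = 119856 − 119712 = 144.

p = 66, q = -96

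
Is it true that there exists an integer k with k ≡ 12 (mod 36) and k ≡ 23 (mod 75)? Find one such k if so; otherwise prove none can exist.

Reduce both congruences modulo 3, which divides 36 and 75: they say k ≡ 12 (mod 3) and k ≡ 23 (mod 3).
However 12 ≡ 0 and 23 ≡ 2 (mod 3), and 0 ≠ 2.
Therefore no such k exists.

No, no such integer exists.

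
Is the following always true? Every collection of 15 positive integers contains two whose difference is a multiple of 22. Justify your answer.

No; for instance {9, 10, 11, 12, 13, 14, 15, 16, 17, 18, 19, 20, 21, 22, 23} is a counterexample.

Try 15 consecutive integers, 9, 10, …, 23. Their remainders mod 22 are 9, 10, 11, 12, 13, 14, 15, 16, 17, 18, 19, 20, 21, 0, 1 — pairwise different, as any 15 ≤ 22 consecutive integers have distinct residues.
No two share a residue, so no pair has difference divisible by 22; the claim fails for this set.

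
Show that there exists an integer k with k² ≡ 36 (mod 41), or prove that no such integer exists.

Take k = 6. Then 6² = 36, and since 0 ≤ 36 < 41 this is already reduced: 6² ≡ 36 (mod 41).

k = 6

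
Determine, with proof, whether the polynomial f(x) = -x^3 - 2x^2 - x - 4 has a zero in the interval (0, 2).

f(0) = -4 and f(2) = -22, both negative, so a sign-change argument is unavailable; we show f keeps this sign on the whole interval.
Every nonzero coefficient of f(x) = -x^3 - 2x^2 - x - 4 is negative; for x > 0 each term then has that sign, and the constant term -4 is strictly negative.
Therefore f(x) < 0 throughout (0, 2), and f has no zero there.

No such root exists.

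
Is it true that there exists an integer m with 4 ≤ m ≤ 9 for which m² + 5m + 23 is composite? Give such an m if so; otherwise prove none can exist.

There is no such integer m in that range.

The values for m = 4, 5, …, 9 are 59, 73, 89, 107, 127, 149, and each of these is prime.
So no value in the range makes the expression composite.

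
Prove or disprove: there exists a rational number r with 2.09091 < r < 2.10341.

r = 21/10

Look for a denominator N such that an integer falls strictly between N·2.09091 and N·2.10341. N = 10 works: 10·2.09091 = 20.90910 < 21 < 21.03410 = 10·2.10341.
So r = 21/10 works: it is a ratio of integers, and dividing 10·2.09091 < 21 < 10·2.10341 through by 10 gives 2.09091 < 21/10 < 2.10341.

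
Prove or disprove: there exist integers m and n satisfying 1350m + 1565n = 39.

Any value of 1350m + 1565n is a multiple of gcd(1350, 1565) = 5.
However 39 leaves remainder 4 on division by 5.
Therefore 1350m + 1565n = 39 has no solution in integers.

There are no such integers.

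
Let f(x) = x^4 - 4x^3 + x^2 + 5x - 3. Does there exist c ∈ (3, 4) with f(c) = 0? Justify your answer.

f(3) = -6 and f(4) = 33, which have opposite signs.
f is continuous everywhere (it is a polynomial), in particular on [3, 4].
So by the Intermediate Value Theorem there is a c strictly between 3 and 4 with f(c) = 0.

Yes, f has a root in the interval.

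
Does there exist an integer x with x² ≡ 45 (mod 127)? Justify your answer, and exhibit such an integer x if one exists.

127 is prime, so by Euler's criterion 45 is a square mod 127 iff 45^((127−1)/2) = 45^63 ≡ 1 (mod 127).
Squaring successively (mod 127): 45^2 = 2025 ≡ 120; 45^4 ≡ 120² = 14400 ≡ 49; 45^8 ≡ 49² = 2401 ≡ 115; 45^16 ≡ 115² = 13225 ≡ 17; 45^32 ≡ 17² = 289 ≡ 35.
Since 63 = 32 + 16 + 8 + 4 + 2 + 1, 45^63 ≡ 35 · 17 · 115 · 49 · 120 · 45; multiplying out mod 127: 35·17 = 595 ≡ 87, then 87·115 = 10005 ≡ 99, then 99·49 = 4851 ≡ 25, then 25·120 = 3000 ≡ 79, then 79·45 = 3555 ≡ 126. Thus 45^63 ≡ 126 ≡ −1 (mod 127).
The value −1 means 45 is a non-residue modulo 127, so x² ≡ 45 (mod 127) is impossible.

There is no such integer.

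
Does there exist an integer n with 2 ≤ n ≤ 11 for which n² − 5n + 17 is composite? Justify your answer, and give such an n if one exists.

No such integer n in that range exists.

The values for n = 2, 3, …, 11 are 11, 11, 13, 17, 23, 31, 41, 53, 67, 83, and each of these is prime.
So no value in the range makes the expression composite.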